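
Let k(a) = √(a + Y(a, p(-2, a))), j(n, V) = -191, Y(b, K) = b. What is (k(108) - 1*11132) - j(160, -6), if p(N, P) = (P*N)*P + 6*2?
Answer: -10941 + 6*√6 ≈ -10926.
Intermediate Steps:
p(N, P) = 12 + N*P² (p(N, P) = (N*P)*P + 12 = N*P² + 12 = 12 + N*P²)
k(a) = √2*√a (k(a) = √(a + a) = √(2*a) = √2*√a)
(k(108) - 1*11132) - j(160, -6) = (√2*√108 - 1*11132) - 1*(-191) = (√2*(6*√3) - 11132) + 191 = (6*√6 - 11132) + 191 = (-11132 + 6*√6) + 191 = -10941 + 6*√6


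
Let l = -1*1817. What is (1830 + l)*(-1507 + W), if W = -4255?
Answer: -74906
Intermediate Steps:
l = -1817
(1830 + l)*(-1507 + W) = (1830 - 1817)*(-1507 - 4255) = 13*(-5762) = -74906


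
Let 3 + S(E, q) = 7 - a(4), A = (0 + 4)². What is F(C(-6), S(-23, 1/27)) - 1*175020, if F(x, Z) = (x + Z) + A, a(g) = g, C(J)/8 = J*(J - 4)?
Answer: -174524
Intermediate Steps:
C(J) = 8*J*(-4 + J) (C(J) = 8*(J*(J - 4)) = 8*(J*(-4 + J)) = 8*J*(-4 + J))
A = 16 (A = 4² = 16)
S(E, q) = 0 (S(E, q) = -3 + (7 - 1*4) = -3 + (7 - 4) = -3 + 3 = 0)
F(x, Z) = 16 + Z + x (F(x, Z) = (x + Z) + 16 = (Z + x) + 16 = 16 + Z + x)
F(C(-6), S(-23, 1/27)) - 1*175020 = (16 + 0 + 8*(-6)*(-4 - 6)) - 1*175020 = (16 + 0 + 8*(-6)*(-10)) - 175020 = (16 + 0 + 480) - 175020 = 496 - 175020 = -174524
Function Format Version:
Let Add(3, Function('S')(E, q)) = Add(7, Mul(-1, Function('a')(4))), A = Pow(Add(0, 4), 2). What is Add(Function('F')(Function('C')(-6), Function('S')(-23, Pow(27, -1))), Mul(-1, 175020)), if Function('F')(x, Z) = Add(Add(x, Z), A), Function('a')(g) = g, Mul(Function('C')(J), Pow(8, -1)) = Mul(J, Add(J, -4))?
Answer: -174524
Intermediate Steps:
Function('C')(J) = Mul(8, J, Add(-4, J)) (Function('C')(J) = Mul(8, Mul(J, Add(J, -4))) = Mul(8, Mul(J, Add(-4, J))) = Mul(8, J, Add(-4, J)))
A = 16 (A = Pow(4, 2) = 16)
Function('S')(E, q) = 0 (Function('S')(E, q) = Add(-3, Add(7, Mul(-1, 4))) = Add(-3, Add(7, -4)) = Add(-3, 3) = 0)
Function('F')(x, Z) = Add(16, Z, x) (Function('F')(x, Z) = Add(Add(x, Z), 16) = Add(Add(Z, x), 16) = Add(16, Z, x))
Add(Function('F')(Function('C')(-6), Function('S')(-23, Pow(27, -1))), Mul(-1, 175020)) = Add(Add(16, 0, Mul(8, -6, Add(-4, -6))), Mul(-1, 175020)) = Add(Add(16, 0, Mul(8, -6, -10)), -175020) = Add(Add(16, 0, 480), -175020) = Add(496, -175020) = -174524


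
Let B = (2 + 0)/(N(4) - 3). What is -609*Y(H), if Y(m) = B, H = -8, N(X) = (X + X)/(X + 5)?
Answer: 10962/19 ≈ 576.95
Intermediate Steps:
N(X) = 2*X/(5 + X) (N(X) = (2*X)/(5 + X) = 2*X/(5 + X))
B = -18/19 (B = (2 + 0)/(2*4/(5 + 4) - 3) = 2/(2*4/9 - 3) = 2/(2*4*(1/9) - 3) = 2/(8/9 - 3) = 2/(-19/9) = 2*(-9/19) = -18/19 ≈ -0.94737)
Y(m) = -18/19
-609*Y(H) = -609*(-18/19) = 10962/19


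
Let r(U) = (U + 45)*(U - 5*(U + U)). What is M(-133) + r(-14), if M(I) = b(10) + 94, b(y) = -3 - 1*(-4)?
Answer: 4001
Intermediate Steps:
b(y) = 1 (b(y) = -3 + 4 = 1)
r(U) = -9*U*(45 + U) (r(U) = (45 + U)*(U - 10*U) = (45 + U)*(-9*U) = -9*U*(45 + U))
M(I) = 95 (M(I) = 1 + 94 = 95)
M(-133) + r(-14) = 95 - 9*(-14)*(45 - 14) = 95 - 9*(-14)*31 = 95 + 3906 = 4001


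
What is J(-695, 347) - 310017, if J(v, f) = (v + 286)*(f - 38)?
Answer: -436398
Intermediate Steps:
J(v, f) = (-38 + f)*(286 + v) (J(v, f) = (286 + v)*(-38 + f) = (-38 + f)*(286 + v))
J(-695, 347) - 310017 = (-10868 - 38*(-695) + 286*347 + 347*(-695)) - 310017 = (-10868 + 26410 + 99242 - 241165) - 310017 = -126381 - 310017 = -436398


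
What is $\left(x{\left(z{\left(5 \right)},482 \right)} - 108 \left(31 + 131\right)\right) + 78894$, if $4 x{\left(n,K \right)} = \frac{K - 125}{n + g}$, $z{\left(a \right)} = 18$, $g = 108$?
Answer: $\frac{1473569}{24} \approx 61399.0$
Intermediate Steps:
$x{\left(n,K \right)} = \frac{-125 + K}{4 \left(108 + n\right)}$ ($x{\left(n,K \right)} = \frac{\left(K - 125\right) \frac{1}{n + 108}}{4} = \frac{\left(-125 + K\right) \frac{1}{108 + n}}{4} = \frac{\frac{1}{108 + n} \left(-125 + K\right)}{4} = \frac{-125 + K}{4 \left(108 + n\right)}$)
$\left(x{\left(z{\left(5 \right)},482 \right)} - 108 \left(31 + 131\right)\right) + 78894 = \left(\frac{-125 + 482}{4 \left(108 + 18\right)} - 108 \left(31 + 131\right)\right) + 78894 = \left(\frac{1}{4} \cdot \frac{1}{126} \cdot 357 - 17496\right) + 78894 = \left(\frac{17}{24} - 17496\right) + 78894 = - \frac{419887}{24} + 78894 = \frac{1473569}{24}$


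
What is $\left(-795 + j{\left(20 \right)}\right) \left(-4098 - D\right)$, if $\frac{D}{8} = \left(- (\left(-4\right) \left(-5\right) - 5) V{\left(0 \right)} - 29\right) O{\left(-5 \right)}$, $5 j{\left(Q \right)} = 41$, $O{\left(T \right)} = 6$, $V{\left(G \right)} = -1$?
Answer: $\frac{13477884}{5} \approx 2.6956 \cdot 10^{6}$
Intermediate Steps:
$j{\left(Q \right)} = \frac{41}{5}$ ($j{\left(Q \right)} = \frac{1}{5} \cdot 41 = \frac{41}{5}$)
$D = -672$ ($D = 8 \left(- (\left(-4\right) \left(-5\right) - 5) \left(-1\right) - 29\right) 6 = 8 \left(- (20 - 5) \left(-1\right) - 29\right) 6 = 8 \left(\left(-1\right) 15 \left(-1\right) - 29\right) 6 = 8 \left(\left(-15\right) \left(-1\right) - 29\right) 6 = 8 \left(15 - 29\right) 6 = 8 \left(\left(-14\right) 6\right) = 8 \left(-84\right) = -672$)
$\left(-795 + j{\left(20 \right)}\right) \left(-4098 - D\right) = \left(-795 + \frac{41}{5}\right) \left(-4098 - -672\right) = - \frac{3934 \left(-4098 + 672\right)}{5} = \left(- \frac{3934}{5}\right) \left(-3426\right) = \frac{13477884}{5}$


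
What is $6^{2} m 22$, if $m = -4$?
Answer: $-3168$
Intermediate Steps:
$6^{2} m 22 = 6^{2} \left(-4\right) 22 = 36 \left(-4\right) 22 = \left(-144\right) 22 = -3168$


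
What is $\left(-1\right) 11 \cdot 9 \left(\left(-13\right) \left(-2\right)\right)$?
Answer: $-2574$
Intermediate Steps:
$\left(-1\right) 11 \cdot 9 \left(\left(-13\right) \left(-2\right)\right) = \left(-11\right) 9 \cdot 26 = \left(-99\right) 26 = -2574$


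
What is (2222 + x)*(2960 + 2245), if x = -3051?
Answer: -4314945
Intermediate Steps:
(2222 + x)*(2960 + 2245) = (2222 - 3051)*(2960 + 2245) = -829*5205 = -4314945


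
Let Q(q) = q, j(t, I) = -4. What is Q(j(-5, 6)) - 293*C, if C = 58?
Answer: -16998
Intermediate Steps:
Q(j(-5, 6)) - 293*C = -4 - 293*58 = -4 - 16994 = -16998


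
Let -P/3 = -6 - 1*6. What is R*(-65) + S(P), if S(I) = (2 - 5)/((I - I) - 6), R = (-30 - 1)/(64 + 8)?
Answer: 2051/72 ≈ 28.486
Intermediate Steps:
R = -31/72 ≈ -0.43056
P = 36 (P = -3*(-6 - 1*6) = -3*(-6 - 6) = -3*(-12) = 36)
S(I) = 1/2 (S(I) = -3/(0 - 6) = -3/(-6) = -3*(-1/6) = 1/2)
R*(-65) + S(P) = -31/72*(-65) + 1/2 = 2015/72 + 1/2 = 2051/72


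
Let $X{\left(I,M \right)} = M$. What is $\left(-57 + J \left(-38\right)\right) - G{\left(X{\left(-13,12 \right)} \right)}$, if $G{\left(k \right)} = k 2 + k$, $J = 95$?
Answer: $-3703$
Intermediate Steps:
$G{\left(k \right)} = 3 k$ ($G{\left(k \right)} = 2 k + k = 3 k$)
$\left(-57 + J \left(-38\right)\right) - G{\left(X{\left(-13,12 \right)} \right)} = \left(-57 + 95 \left(-38\right)\right) - 3 \cdot 12 = \left(-57 - 3610\right) - 36 = -3667 - 36 = -3703$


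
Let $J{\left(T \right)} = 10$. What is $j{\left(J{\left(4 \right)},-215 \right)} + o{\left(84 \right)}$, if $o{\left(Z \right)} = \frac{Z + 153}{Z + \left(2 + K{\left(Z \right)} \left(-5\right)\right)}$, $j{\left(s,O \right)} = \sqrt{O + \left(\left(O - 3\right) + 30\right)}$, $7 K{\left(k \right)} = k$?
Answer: $\frac{237}{26} + i \sqrt{403} \approx 9.1154 + 20.075 i$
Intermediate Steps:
$K{\left(k \right)} = \frac{k}{7}$
$j{\left(s,O \right)} = \sqrt{27 + 2 O}$ ($j{\left(s,O \right)} = \sqrt{O + \left(\left(-3 + O\right) + 30\right)} = \sqrt{O + \left(27 + O\right)} = \sqrt{27 + 2 O}$)
$o{\left(Z \right)} = \frac{153 + Z}{2 + \frac{2 Z}{7}}$ ($o{\left(Z \right)} = \frac{Z + 153}{Z + \left(2 + \frac{Z}{7} \left(-5\right)\right)} = \frac{153 + Z}{Z - \left(-2 + \frac{5 Z}{7}\right)} = \frac{153 + Z}{2 + \frac{2 Z}{7}}$)
$j{\left(J{\left(4 \right)},-215 \right)} + o{\left(84 \right)} = \sqrt{27 + 2 \left(-215\right)} + \frac{7 \left(153 + 84\right)}{2 \left(7 + 84\right)} = \sqrt{27 - 430} + \frac{7}{2} \cdot \frac{1}{91} \cdot 237 = \sqrt{-403} + \frac{7}{2} \cdot \frac{1}{91} \cdot 237 = i \sqrt{403} + \frac{237}{26} = \frac{237}{26} + i \sqrt{403}$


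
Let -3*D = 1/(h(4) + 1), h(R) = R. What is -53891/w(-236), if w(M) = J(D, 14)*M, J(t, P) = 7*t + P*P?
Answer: 808365/692188 ≈ 1.1678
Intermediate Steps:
D = -1/15 (D = -1/(3*(4 + 1)) = -⅓/5 = -⅓*⅕ = -1/15 ≈ -0.066667)
J(t, P) = P² + 7*t (J(t, P) = 7*t + P² = P² + 7*t)
w(M) = 2933*M/15 (w(M) = (14² + 7*(-1/15))*M = (196 - 7/15)*M = 2933*M/15)
-53891/w(-236) = -53891/((2933/15)*(-236)) = -53891/(-692188/15) = -53891*(-15/692188) = 808365/692188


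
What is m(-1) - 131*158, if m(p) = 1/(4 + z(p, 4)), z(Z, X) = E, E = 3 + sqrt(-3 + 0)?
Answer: (-20698*sqrt(3) + 144885*I)/(sqrt(3) - 7*I) ≈ -20698.0 - 0.033306*I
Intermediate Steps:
E = 3 + I*sqrt(3) (E = 3 + sqrt(-3) = 3 + I*sqrt(3) ≈ 3.0 + 1.732*I)
z(Z, X) = 3 + I*sqrt(3)
m(p) = 1/(7 + I*sqrt(3)) (m(p) = 1/(4 + (3 + I*sqrt(3))) = 1/(7 + I*sqrt(3)))
m(-1) - 131*158 = (7/52 - I*sqrt(3)/52) - 131*158 = (7/52 - I*sqrt(3)/52) - 20698 = -1076289/52 - I*sqrt(3)/52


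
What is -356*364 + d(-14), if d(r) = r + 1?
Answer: -129597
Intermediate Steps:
d(r) = 1 + r
-356*364 + d(-14) = -356*364 + (1 - 14) = -129584 - 13 = -129597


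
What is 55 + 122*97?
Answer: 11889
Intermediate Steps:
55 + 122*97 = 55 + 11834 = 11889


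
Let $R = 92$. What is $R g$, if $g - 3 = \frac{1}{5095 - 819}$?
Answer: $\frac{295067}{1069} \approx 276.02$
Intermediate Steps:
$g = \frac{12829}{4276}$ ($g = 3 + \frac{1}{5095 - 819} = 3 + \frac{1}{4276} = \frac{12829}{4276} \approx 3.0002$)
$R g = 92 \cdot \frac{12829}{4276} = \frac{295067}{1069}$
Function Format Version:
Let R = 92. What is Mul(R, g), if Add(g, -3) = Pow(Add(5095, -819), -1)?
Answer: Rational(295067, 1069) ≈ 276.02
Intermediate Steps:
g = Rational(12829, 4276) (g = Add(3, Pow(Add(5095, -819), -1)) = Add(3, Pow(4276, -1)) = Add(3, Rational(1, 4276)) = Rational(12829, 4276) ≈ 3.0002)
Mul(R, g) = Mul(92, Rational(12829, 4276)) = Rational(295067, 1069)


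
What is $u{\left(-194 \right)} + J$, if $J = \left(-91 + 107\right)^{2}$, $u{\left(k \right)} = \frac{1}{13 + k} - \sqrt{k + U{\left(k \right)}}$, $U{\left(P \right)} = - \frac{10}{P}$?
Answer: $\frac{46335}{181} - \frac{i \sqrt{1824861}}{97} \approx 255.99 - 13.927 i$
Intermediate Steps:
$u{\left(k \right)} = \frac{1}{13 + k} - \sqrt{k - \frac{10}{k}}$
$J = 256$ ($J = 16^{2} = 256$)
$u{\left(-194 \right)} + J = \frac{1 - 13 \sqrt{-194 - \frac{10}{-194}} - - 194 \sqrt{-194 - \frac{10}{-194}}}{13 - 194} + 256 = \frac{1 - 13 \sqrt{-194 - - \frac{5}{97}} - - 194 \sqrt{-194 - - \frac{5}{97}}}{-181} + 256 = - \frac{1 - 13 \sqrt{-194 + \frac{5}{97}} - - 194 \sqrt{-194 + \frac{5}{97}}}{181} + 256 = - \frac{1 - 13 \sqrt{- \frac{18813}{97}} - - 194 \sqrt{- \frac{18813}{97}}}{181} + 256 = - \frac{1 - 13 \frac{i \sqrt{1824861}}{97} - - 194 \frac{i \sqrt{1824861}}{97}}{181} + 256 = - \frac{1 - \frac{13 i \sqrt{1824861}}{97} + 2 i \sqrt{1824861}}{181} + 256 = - \frac{1 + \frac{181 i \sqrt{1824861}}{97}}{181} + 256 = \left(- \frac{1}{181} - \frac{i \sqrt{1824861}}{97}\right) + 256 = \frac{46335}{181} - \frac{i \sqrt{1824861}}{97}$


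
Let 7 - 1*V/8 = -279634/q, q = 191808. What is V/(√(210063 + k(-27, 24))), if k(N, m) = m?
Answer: 811145*√23343/839507652 ≈ 0.14762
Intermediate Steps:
V = 811145/11988 (V = 56 - (-2237072)/191808 = 56 - 8*(-139817/95904) = 56 + 139817/11988 = 811145/11988 ≈ 67.663)
V/(√(210063 + k(-27, 24))) = 811145/(11988*(√(210063 + 24))) = 811145/(11988*(√210087)) = 811145/(11988*((3*√23343))) = 811145*(√23343/70029)/11988 = 811145*√23343/839507652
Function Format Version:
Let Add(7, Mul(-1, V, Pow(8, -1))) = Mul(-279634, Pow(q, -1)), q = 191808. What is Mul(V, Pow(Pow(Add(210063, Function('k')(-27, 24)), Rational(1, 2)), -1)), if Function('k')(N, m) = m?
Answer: Mul(Rational(811145, 839507652), Pow(23343, Rational(1, 2))) ≈ 0.14762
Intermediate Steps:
V = Rational(811145, 11988) (V = Add(56, Mul(-8, Mul(-279634, Pow(191808, -1)))) = Add(56, Mul(-8, Mul(-279634, Rational(1, 191808)))) = Add(56, Mul(-8, Rational(-139817, 95904))) = Add(56, Rational(139817, 11988)) = Rational(811145, 11988) ≈ 67.663)
Mul(V, Pow(Pow(Add(210063, Function('k')(-27, 24)), Rational(1, 2)), -1)) = Mul(Rational(811145, 11988), Pow(Pow(Add(210063, 24), Rational(1, 2)), -1)) = Mul(Rational(811145, 11988), Pow(Pow(210087, Rational(1, 2)), -1)) = Mul(Rational(811145, 11988), Pow(Mul(3, Pow(23343, Rational(1, 2))), -1)) = Mul(Rational(811145, 11988), Mul(Rational(1, 70029), Pow(23343, Rational(1, 2)))) = Mul(Rational(811145, 839507652), Pow(23343, Rational(1, 2)))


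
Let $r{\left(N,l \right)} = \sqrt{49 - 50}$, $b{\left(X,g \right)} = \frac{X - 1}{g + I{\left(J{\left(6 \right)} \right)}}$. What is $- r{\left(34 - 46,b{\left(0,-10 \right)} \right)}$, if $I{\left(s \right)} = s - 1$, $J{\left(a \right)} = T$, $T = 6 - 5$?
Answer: $- i \approx - 1.0 i$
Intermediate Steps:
$T = 1$ ($T = 6 - 5 = 1$)
$J{\left(a \right)} = 1$
$I{\left(s \right)} = -1 + s$ ($I{\left(s \right)} = s - 1 = -1 + s$)
$b{\left(X,g \right)} = \frac{-1 + X}{g}$ ($b{\left(X,g \right)} = \frac{X - 1}{g + \left(-1 + 1\right)} = \frac{-1 + X}{g + 0} = \frac{-1 + X}{g}$)
$r{\left(N,l \right)} = i$ ($r{\left(N,l \right)} = \sqrt{-1} = i$)
$- r{\left(34 - 46,b{\left(0,-10 \right)} \right)} = - i$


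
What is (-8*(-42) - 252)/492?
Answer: 7/41 ≈ 0.17073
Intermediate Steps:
(-8*(-42) - 252)/492 = (336 - 252)/492 = (1/492)*84 = 7/41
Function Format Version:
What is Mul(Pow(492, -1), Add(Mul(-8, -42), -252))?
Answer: Rational(7, 41) ≈ 0.17073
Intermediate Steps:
Mul(Pow(492, -1), Add(Mul(-8, -42), -252)) = Mul(Rational(1, 492), Add(336, -252)) = Mul(Rational(1, 492), 84) = Rational(7, 41)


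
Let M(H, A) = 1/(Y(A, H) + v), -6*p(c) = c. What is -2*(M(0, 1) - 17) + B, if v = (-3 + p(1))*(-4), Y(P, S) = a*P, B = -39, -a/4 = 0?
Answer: -98/19 ≈ -5.1579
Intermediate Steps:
a = 0 (a = -4*0 = 0)
Y(P, S) = 0 (Y(P, S) = 0*P = 0)
p(c) = -c/6
v = 38/3 (v = (-3 - ⅙*1)*(-4) = (-3 - ⅙)*(-4) = -19/6*(-4) = 38/3 ≈ 12.667)
M(H, A) = 3/38 (M(H, A) = 1/(0 + 38/3) = 1/(38/3) = 3/38)
-2*(M(0, 1) - 17) + B = -2*(3/38 - 17) - 39 = -2*(-643/38) - 39 = 643/19 - 39 = -98/19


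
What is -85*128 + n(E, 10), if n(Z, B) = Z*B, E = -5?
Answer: -10930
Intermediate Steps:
n(Z, B) = B*Z
-85*128 + n(E, 10) = -85*128 + 10*(-5) = -10880 - 50 = -10930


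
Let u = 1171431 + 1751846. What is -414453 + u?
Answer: 2508824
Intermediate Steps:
u = 2923277
-414453 + u = -414453 + 2923277 = 2508824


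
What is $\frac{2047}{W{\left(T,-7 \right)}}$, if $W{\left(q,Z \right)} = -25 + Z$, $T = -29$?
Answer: $- \frac{2047}{32} \approx -63.969$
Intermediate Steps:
$\frac{2047}{W{\left(T,-7 \right)}} = \frac{2047}{-25 - 7} = \frac{2047}{-32} = 2047 \left(- \frac{1}{32}\right) = - \frac{2047}{32}$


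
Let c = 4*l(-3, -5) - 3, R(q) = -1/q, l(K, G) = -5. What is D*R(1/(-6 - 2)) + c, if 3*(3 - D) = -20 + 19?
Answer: 11/3 ≈ 3.6667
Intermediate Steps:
c = -23 (c = 4*(-5) - 3 = -20 - 3 = -23)
D = 10/3 (D = 3 - (-20 + 19)/3 = 3 - ⅓*(-1) = 3 + ⅓ = 10/3 ≈ 3.3333)
D*R(1/(-6 - 2)) + c = 10*(-1/(1/(-6 - 2)))/3 - 23 = 10*(-1/(1/(-8)))/3 - 23 = 10*(-1/(-⅛))/3 - 23 = 10*(-1*(-8))/3 - 23 = (10/3)*8 - 23 = 80/3 - 23 = 11/3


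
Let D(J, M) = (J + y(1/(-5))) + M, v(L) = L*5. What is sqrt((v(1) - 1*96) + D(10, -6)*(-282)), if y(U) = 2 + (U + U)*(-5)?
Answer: I*sqrt(2347) ≈ 48.446*I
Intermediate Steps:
y(U) = 2 - 10*U (y(U) = 2 + (2*U)*(-5) = 2 - 10*U)
v(L) = 5*L
D(J, M) = 4 + J + M (D(J, M) = (J + (2 - 10/(-5))) + M = (J + (2 - 10*(-1)/5)) + M = (J + (2 - 10*(-1/5))) + M = (J + (2 + 2)) + M = (J + 4) + M = (4 + J) + M = 4 + J + M)
sqrt((v(1) - 1*96) + D(10, -6)*(-282)) = sqrt((5*1 - 1*96) + (4 + 10 - 6)*(-282)) = sqrt((5 - 96) + 8*(-282)) = sqrt(-91 - 2256) = sqrt(-2347) = I*sqrt(2347)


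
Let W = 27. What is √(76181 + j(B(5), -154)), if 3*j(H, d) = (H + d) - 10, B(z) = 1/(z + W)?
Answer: √4872086/8 ≈ 275.91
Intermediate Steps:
B(z) = 1/(27 + z) (B(z) = 1/(z + 27) = 1/(27 + z))
j(H, d) = -10/3 + H/3 + d/3 (j(H, d) = ((H + d) - 10)/3 = (-10 + H + d)/3 = -10/3 + H/3 + d/3)
√(76181 + j(B(5), -154)) = √(76181 + (-10/3 + 1/(3*(27 + 5)) + (⅓)*(-154))) = √(76181 + (-10/3 + (⅓)/32 - 154/3)) = √(76181 + (-10/3 + (⅓)*(1/32) - 154/3)) = √(76181 + (-10/3 + 1/96 - 154/3)) = √(76181 - 1749/32) = √(2436043/32) = √4872086/8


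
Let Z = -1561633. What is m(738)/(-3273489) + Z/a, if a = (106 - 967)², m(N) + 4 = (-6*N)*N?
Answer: -99609232367/89878005147 ≈ -1.1083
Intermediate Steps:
m(N) = -4 - 6*N² (m(N) = -4 + (-6*N)*N = -4 - 6*N²)
a = 741321 (a = (-861)² = 741321)
m(738)/(-3273489) + Z/a = (-4 - 6*738²)/(-3273489) - 1561633/741321 = (-4 - 6*544644)*(-1/3273489) - 1561633*1/741321 = (-4 - 3267864)*(-1/3273489) - 1561633/741321 = -3267868*(-1/3273489) - 1561633/741321 = 3267868/3273489 - 1561633/741321 = -99609232367/89878005147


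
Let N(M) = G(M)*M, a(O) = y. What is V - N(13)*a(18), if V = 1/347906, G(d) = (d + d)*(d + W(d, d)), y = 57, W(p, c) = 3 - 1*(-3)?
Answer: -127352382923/347906 ≈ -3.6605e+5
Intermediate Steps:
W(p, c) = 6 (W(p, c) = 3 + 3 = 6)
a(O) = 57
G(d) = 2*d*(6 + d) (G(d) = (d + d)*(d + 6) = (2*d)*(6 + d) = 2*d*(6 + d))
N(M) = 2*M**2*(6 + M) (N(M) = (2*M*(6 + M))*M = 2*M**2*(6 + M))
V = 1/347906 ≈ 2.8743e-6
V - N(13)*a(18) = 1/347906 - 2*13**2*(6 + 13)*57 = 1/347906 - 2*169*19*57 = 1/347906 - 6422*57 = 1/347906 - 1*366054 = 1/347906 - 366054 = -127352382923/347906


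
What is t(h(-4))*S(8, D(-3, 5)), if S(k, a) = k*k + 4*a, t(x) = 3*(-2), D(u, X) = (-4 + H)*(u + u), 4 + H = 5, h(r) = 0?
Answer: -816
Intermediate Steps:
H = 1 (H = -4 + 5 = 1)
D(u, X) = -6*u (D(u, X) = (-4 + 1)*(u + u) = -6*u)
t(x) = -6
S(k, a) = k² + 4*a
t(h(-4))*S(8, D(-3, 5)) = -6*(8² + 4*(-6*(-3))) = -6*(64 + 4*18) = -6*(64 + 72) = -6*136 = -816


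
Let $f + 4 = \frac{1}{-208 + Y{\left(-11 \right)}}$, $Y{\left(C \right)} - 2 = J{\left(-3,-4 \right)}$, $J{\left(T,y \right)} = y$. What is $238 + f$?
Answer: $\frac{49139}{210} \approx 234.0$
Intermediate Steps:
$Y{\left(C \right)} = -2$ ($Y{\left(C \right)} = 2 - 4 = -2$)
$f = - \frac{841}{210}$ ($f = -4 + \frac{1}{-208 - 2} = -4 + \frac{1}{-210} = -4 - \frac{1}{210} = - \frac{841}{210} \approx -4.0048$)
$238 + f = 238 - \frac{841}{210} = \frac{49139}{210}$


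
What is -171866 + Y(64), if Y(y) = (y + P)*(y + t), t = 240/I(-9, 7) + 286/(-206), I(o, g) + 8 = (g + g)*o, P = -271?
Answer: -1272929927/6901 ≈ -1.8446e+5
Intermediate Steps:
I(o, g) = -8 + 2*g*o (I(o, g) = -8 + (g + g)*o = -8 + (2*g)*o = -8 + 2*g*o)
t = -21941/6901 (t = 240/(-8 + 2*7*(-9)) + 286/(-206) = 240/(-8 - 126) + 286*(-1/206) = 240/(-134) - 143/103 = 240*(-1/134) - 143/103 = -120/67 - 143/103 = -21941/6901 ≈ -3.1794)
Y(y) = (-271 + y)*(-21941/6901 + y) (Y(y) = (y - 271)*(y - 21941/6901) = (-271 + y)*(-21941/6901 + y))
-171866 + Y(64) = -171866 + (5946011/6901 + 64² - 1892112/6901*64) = -171866 + (5946011/6901 + 4096 - 121095168/6901) = -171866 - 86882661/6901 = -1272929927/6901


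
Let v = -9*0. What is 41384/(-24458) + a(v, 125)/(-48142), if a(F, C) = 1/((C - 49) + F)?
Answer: -10815390899/6391909624 ≈ -1.6920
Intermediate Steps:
v = 0
a(F, C) = 1/(-49 + C + F) (a(F, C) = 1/((-49 + C) + F) = 1/(-49 + C + F))
41384/(-24458) + a(v, 125)/(-48142) = 41384/(-24458) + 1/((-49 + 125 + 0)*(-48142)) = 41384*(-1/24458) - 1/48142/76 = -2956/1747 + (1/76)*(-1/48142) = -2956/1747 - 1/3658792 = -10815390899/6391909624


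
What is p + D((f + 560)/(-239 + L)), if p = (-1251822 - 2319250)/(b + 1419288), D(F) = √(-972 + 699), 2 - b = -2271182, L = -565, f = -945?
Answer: -446384/461309 + I*√273 ≈ -0.96765 + 16.523*I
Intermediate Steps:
b = 2271184 (b = 2 - 1*(-2271182) = 2 + 2271182 = 2271184)
D(F) = I*√273 (D(F) = √(-273) = I*√273)
p = -446384/461309 (p = (-1251822 - 2319250)/(2271184 + 1419288) = -3571072/3690472 = -3571072*1/3690472 = -446384/461309 ≈ -0.96765)
p + D((f + 560)/(-239 + L)) = -446384/461309 + I*√273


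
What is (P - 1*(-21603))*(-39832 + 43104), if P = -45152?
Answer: -77052328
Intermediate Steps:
(P - 1*(-21603))*(-39832 + 43104) = (-45152 - 1*(-21603))*(-39832 + 43104) = (-45152 + 21603)*3272 = -23549*3272 = -77052328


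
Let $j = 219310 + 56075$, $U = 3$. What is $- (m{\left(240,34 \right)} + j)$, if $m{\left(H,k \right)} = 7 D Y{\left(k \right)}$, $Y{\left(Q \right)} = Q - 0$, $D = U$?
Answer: $-276099$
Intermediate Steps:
$D = 3$
$j = 275385$
$Y{\left(Q \right)} = Q$ ($Y{\left(Q \right)} = Q + \left(-1 + 1\right) = Q + 0 = Q$)
$m{\left(H,k \right)} = 21 k$ ($m{\left(H,k \right)} = 7 \cdot 3 k = 21 k$)
$- (m{\left(240,34 \right)} + j) = - (21 \cdot 34 + 275385) = - (714 + 275385) = \left(-1\right) 276099 = -276099$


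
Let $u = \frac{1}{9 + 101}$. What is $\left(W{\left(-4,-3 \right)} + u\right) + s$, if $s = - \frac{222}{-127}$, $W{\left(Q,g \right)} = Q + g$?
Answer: $- \frac{73243}{13970} \approx -5.2429$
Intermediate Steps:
$u = \frac{1}{110} \approx 0.0090909$
$s = \frac{222}{127}$ ($s = \left(-222\right) \left(- \frac{1}{127}\right) = \frac{222}{127} \approx 1.748$)
$\left(W{\left(-4,-3 \right)} + u\right) + s = \left(\left(-4 - 3\right) + \frac{1}{110}\right) + \frac{222}{127} = \left(-7 + \frac{1}{110}\right) + \frac{222}{127} = - \frac{769}{110} + \frac{222}{127} = - \frac{73243}{13970}$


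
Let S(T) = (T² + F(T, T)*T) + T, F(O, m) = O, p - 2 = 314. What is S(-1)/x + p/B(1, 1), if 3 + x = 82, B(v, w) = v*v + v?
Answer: 12483/79 ≈ 158.01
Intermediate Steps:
p = 316 (p = 2 + 314 = 316)
B(v, w) = v + v² (B(v, w) = v² + v = v + v²)
x = 79 (x = -3 + 82 = 79)
S(T) = T + 2*T² (S(T) = (T² + T*T) + T = (T² + T²) + T = 2*T² + T = T + 2*T²)
S(-1)/x + p/B(1, 1) = -(1 + 2*(-1))/79 + 316/((1*(1 + 1))) = -(1 - 2)*(1/79) + 316/((1*2)) = -1*(-1)*(1/79) + 316/2 = 1*(1/79) + 316*(½) = 1/79 + 158 = 12483/79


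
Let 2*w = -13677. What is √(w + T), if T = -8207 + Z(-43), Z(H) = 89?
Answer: 13*I*√354/2 ≈ 122.3*I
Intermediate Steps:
w = -13677/2 (w = (½)*(-13677) = -13677/2 ≈ -6838.5)
T = -8118 (T = -8207 + 89 = -8118)
√(w + T) = √(-13677/2 - 8118) = √(-29913/2) = 13*I*√354/2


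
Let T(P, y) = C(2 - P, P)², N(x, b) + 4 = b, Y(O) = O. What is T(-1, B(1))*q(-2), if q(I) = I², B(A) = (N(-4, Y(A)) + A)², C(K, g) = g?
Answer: 4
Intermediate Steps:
N(x, b) = -4 + b
B(A) = (-4 + 2*A)² (B(A) = ((-4 + A) + A)² = (-4 + 2*A)²)
T(P, y) = P²
T(-1, B(1))*q(-2) = (-1)²*(-2)² = 1*4 = 4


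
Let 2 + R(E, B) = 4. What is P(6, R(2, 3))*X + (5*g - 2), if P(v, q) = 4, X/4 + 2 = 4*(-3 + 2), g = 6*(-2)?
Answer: -158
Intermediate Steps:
g = -12
R(E, B) = 2 (R(E, B) = -2 + 4 = 2)
X = -24 (X = -8 + 4*(4*(-3 + 2)) = -8 + 4*(4*(-1)) = -8 + 4*(-4) = -8 - 16 = -24)
P(6, R(2, 3))*X + (5*g - 2) = 4*(-24) + (5*(-12) - 2) = -96 + (-60 - 2) = -96 - 62 = -158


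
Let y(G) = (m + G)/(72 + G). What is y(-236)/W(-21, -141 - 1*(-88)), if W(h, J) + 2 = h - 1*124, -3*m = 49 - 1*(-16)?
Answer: -773/72324 ≈ -0.010688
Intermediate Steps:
m = -65/3 (m = -(49 - 1*(-16))/3 = -(49 + 16)/3 = -1/3*65 = -65/3 ≈ -21.667)
y(G) = (-65/3 + G)/(72 + G)
W(h, J) = -126 + h (W(h, J) = -2 + (h - 1*124) = -2 + (h - 124) = -2 + (-124 + h) = -126 + h)
y(-236)/W(-21, -141 - 1*(-88)) = ((-65/3 - 236)/(72 - 236))/(-126 - 21) = (-773/3/(-164))/(-147) = -1/164*(-773/3)*(-1/147) = (773/492)*(-1/147) = -773/72324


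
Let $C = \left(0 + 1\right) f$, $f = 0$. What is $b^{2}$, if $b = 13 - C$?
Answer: $169$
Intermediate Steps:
$C = 0$ ($C = \left(0 + 1\right) 0 = 1 \cdot 0 = 0$)
$b = 13$ ($b = 13 - 0 = 13 + 0 = 13$)
$b^{2} = 13^{2} = 169$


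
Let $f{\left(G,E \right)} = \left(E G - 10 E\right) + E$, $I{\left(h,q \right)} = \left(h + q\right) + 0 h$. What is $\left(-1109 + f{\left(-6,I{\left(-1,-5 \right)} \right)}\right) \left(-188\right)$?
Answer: $191572$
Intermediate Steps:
$I{\left(h,q \right)} = h + q$ ($I{\left(h,q \right)} = \left(h + q\right) + 0 = h + q$)
$f{\left(G,E \right)} = - 9 E + E G$ ($f{\left(G,E \right)} = \left(- 10 E + E G\right) + E = - 9 E + E G$)
$\left(-1109 + f{\left(-6,I{\left(-1,-5 \right)} \right)}\right) \left(-188\right) = \left(-1109 + \left(-1 - 5\right) \left(-9 - 6\right)\right) \left(-188\right) = \left(-1109 - -90\right) \left(-188\right) = \left(-1109 + 90\right) \left(-188\right) = \left(-1019\right) \left(-188\right) = 191572$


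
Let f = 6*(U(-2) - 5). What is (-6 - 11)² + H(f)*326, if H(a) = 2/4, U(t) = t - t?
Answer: 452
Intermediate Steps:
U(t) = 0
f = -30 (f = 6*(0 - 5) = 6*(-5) = -30)
H(a) = ½ (H(a) = 2*(¼) = ½)
(-6 - 11)² + H(f)*326 = (-6 - 11)² + (½)*326 = (-17)² + 163 = 289 + 163 = 452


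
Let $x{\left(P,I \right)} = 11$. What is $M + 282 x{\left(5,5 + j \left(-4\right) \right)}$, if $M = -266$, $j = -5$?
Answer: $2836$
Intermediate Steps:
$M + 282 x{\left(5,5 + j \left(-4\right) \right)} = -266 + 282 \cdot 11 = -266 + 3102 = 2836$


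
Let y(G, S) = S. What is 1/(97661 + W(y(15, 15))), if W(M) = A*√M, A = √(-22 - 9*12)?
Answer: 97661/9537672871 - 5*I*√78/9537672871 ≈ 1.0239e-5 - 4.6299e-9*I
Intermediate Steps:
A = I*√130 (A = √(-22 - 108) = √(-130) = I*√130 ≈ 11.402*I)
W(M) = I*√130*√M (W(M) = (I*√130)*√M = I*√130*√M)
1/(97661 + W(y(15, 15))) = 1/(97661 + I*√130*√15) = 1/(97661 + 5*I*√78)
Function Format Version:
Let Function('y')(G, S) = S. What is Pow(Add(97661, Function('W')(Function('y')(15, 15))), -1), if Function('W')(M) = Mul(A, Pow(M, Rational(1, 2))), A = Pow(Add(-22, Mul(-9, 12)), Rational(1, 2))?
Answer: Add(Rational(97661, 9537672871), Mul(Rational(-5, 9537672871), I, Pow(78, Rational(1, 2)))) ≈ Add(1.0239e-5, Mul(-4.6299e-9, I))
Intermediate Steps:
A = Mul(I, Pow(130, Rational(1, 2))) (A = Pow(Add(-22, -108), Rational(1, 2)) = Pow(-130, Rational(1, 2)) = Mul(I, Pow(130, Rational(1, 2))) ≈ Mul(11.402, I))
Function('W')(M) = Mul(I, Pow(130, Rational(1, 2)), Pow(M, Rational(1, 2))) (Function('W')(M) = Mul(Mul(I, Pow(130, Rational(1, 2))), Pow(M, Rational(1, 2))) = Mul(I, Pow(130, Rational(1, 2)), Pow(M, Rational(1, 2))))
Pow(Add(97661, Function('W')(Function('y')(15, 15))), -1) = Pow(Add(97661, Mul(I, Pow(130, Rational(1, 2)), Pow(15, Rational(1, 2)))), -1) = Pow(Add(97661, Mul(5, I, Pow(78, Rational(1, 2)))), -1)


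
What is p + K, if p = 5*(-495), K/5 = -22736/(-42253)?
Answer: -3602155/1457 ≈ -2472.3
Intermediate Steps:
K = 3920/1457 (K = 5*(-22736/(-42253)) = 5*(-22736*(-1/42253)) = 5*(784/1457) = 3920/1457 ≈ 2.6905)
p = -2475
p + K = -2475 + 3920/1457 = -3602155/1457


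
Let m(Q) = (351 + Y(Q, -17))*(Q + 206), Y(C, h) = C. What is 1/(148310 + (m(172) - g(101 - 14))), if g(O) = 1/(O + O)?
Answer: 174/60204695 ≈ 2.8901e-6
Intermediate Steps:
g(O) = 1/(2*O)
m(Q) = (206 + Q)*(351 + Q) (m(Q) = (351 + Q)*(Q + 206) = (351 + Q)*(206 + Q) = (206 + Q)*(351 + Q))
1/(148310 + (m(172) - g(101 - 14))) = 1/(148310 + ((72306 + 172² + 557*172) - 1/(2*(101 - 14)))) = 1/(148310 + ((72306 + 29584 + 95804) - 1/(2*87))) = 1/(148310 + (197694 - 1/(2*87))) = 1/(148310 + (197694 - 1*1/174)) = 1/(148310 + (197694 - 1/174)) = 1/(148310 + 34398755/174) = 1/(60204695/174) = 174/60204695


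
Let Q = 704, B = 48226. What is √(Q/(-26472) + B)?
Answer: √528049379514/3309 ≈ 219.60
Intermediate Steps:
√(Q/(-26472) + B) = √(704/(-26472) + 48226) = √(704*(-1/26472) + 48226) = √(-88/3309 + 48226) = √(159579746/3309) = √528049379514/3309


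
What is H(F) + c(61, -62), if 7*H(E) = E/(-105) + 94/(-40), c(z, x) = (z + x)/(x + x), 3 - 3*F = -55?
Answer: -48389/136710 ≈ -0.35395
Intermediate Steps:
F = 58/3 (F = 1 - ⅓*(-55) = 1 + 55/3 = 58/3 ≈ 19.333)
c(z, x) = (x + z)/(2*x) (c(z, x) = (x + z)/((2*x)) = (x + z)*(1/(2*x)) = (x + z)/(2*x))
H(E) = -47/140 - E/735 (H(E) = (E/(-105) + 94/(-40))/7 = (E*(-1/105) + 94*(-1/40))/7 = (-E/105 - 47/20)/7 = (-47/20 - E/105)/7 = -47/140 - E/735)
H(F) + c(61, -62) = (-47/140 - 1/735*58/3) + (½)*(-62 + 61)/(-62) = (-47/140 - 58/2205) + (½)*(-1/62)*(-1) = -3193/8820 + 1/124 = -48389/136710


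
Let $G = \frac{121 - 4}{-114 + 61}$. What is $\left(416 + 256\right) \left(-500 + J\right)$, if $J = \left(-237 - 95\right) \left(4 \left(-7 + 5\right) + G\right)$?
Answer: $\frac{102891264}{53} \approx 1.9413 \cdot 10^{6}$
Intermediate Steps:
$G = - \frac{117}{53}$ ($G = \frac{117}{-53} = 117 \left(- \frac{1}{53}\right) = - \frac{117}{53} \approx -2.2075$)
$J = \frac{179612}{53}$ ($J = \left(-237 - 95\right) \left(4 \left(-7 + 5\right) - \frac{117}{53}\right) = - 332 \left(4 \left(-2\right) - \frac{117}{53}\right) = - 332 \left(-8 - \frac{117}{53}\right) = \left(-332\right) \left(- \frac{541}{53}\right) = \frac{179612}{53} \approx 3388.9$)
$\left(416 + 256\right) \left(-500 + J\right) = \left(416 + 256\right) \left(-500 + \frac{179612}{53}\right) = 672 \cdot \frac{153112}{53} = \frac{102891264}{53}$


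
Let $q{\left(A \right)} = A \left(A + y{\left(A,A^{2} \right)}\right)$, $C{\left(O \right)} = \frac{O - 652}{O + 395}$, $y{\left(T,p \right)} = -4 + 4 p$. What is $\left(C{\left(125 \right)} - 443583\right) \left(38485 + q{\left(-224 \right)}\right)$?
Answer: $\frac{10349450370568493}{520} \approx 1.9903 \cdot 10^{13}$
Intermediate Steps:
$C{\left(O \right)} = \frac{-652 + O}{395 + O}$
$q{\left(A \right)} = A \left(-4 + A + 4 A^{2}\right)$ ($q{\left(A \right)} = A \left(A + \left(-4 + 4 A^{2}\right)\right) = A \left(-4 + A + 4 A^{2}\right)$)
$\left(C{\left(125 \right)} - 443583\right) \left(38485 + q{\left(-224 \right)}\right) = \left(\frac{-652 + 125}{395 + 125} - 443583\right) \left(38485 - 224 \left(-4 - 224 + 4 \left(-224\right)^{2}\right)\right) = \left(\frac{1}{520} \left(-527\right) - 443583\right) \left(38485 - 224 \left(-4 - 224 + 4 \cdot 50176\right)\right) = \left(\frac{1}{520} \left(-527\right) - 443583\right) \left(38485 - 224 \left(-4 - 224 + 200704\right)\right) = \left(- \frac{527}{520} - 443583\right) \left(38485 - 44906624\right) = - \frac{230663687 \left(38485 - 44906624\right)}{520} = \left(- \frac{230663687}{520}\right) \left(-44868139\right) = \frac{10349450370568493}{520}$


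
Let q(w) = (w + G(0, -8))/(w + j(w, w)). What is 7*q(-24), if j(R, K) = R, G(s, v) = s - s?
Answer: 7/2 ≈ 3.5000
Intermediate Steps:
G(s, v) = 0
q(w) = ½ (q(w) = (w + 0)/(w + w) = w/((2*w)) = w*(1/(2*w)) = ½)
7*q(-24) = 7*(½) = 7/2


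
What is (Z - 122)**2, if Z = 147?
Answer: 625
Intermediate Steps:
(Z - 122)**2 = (147 - 122)**2 = 25**2 = 625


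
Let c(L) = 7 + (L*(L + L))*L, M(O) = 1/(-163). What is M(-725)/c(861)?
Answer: -1/208078427347 ≈ -4.8059e-12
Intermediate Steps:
M(O) = -1/163
c(L) = 7 + 2*L³ (c(L) = 7 + (L*(2*L))*L = 7 + (2*L²)*L = 7 + 2*L³)
M(-725)/c(861) = -1/(163*(7 + 2*861³)) = -1/(163*(7 + 2*638277381)) = -1/(163*(7 + 1276554762)) = -1/163/1276554769 = -1/163*1/1276554769 = -1/208078427347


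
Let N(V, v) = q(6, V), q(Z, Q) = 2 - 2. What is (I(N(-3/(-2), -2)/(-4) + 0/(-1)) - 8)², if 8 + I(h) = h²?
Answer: 256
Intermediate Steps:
q(Z, Q) = 0
N(V, v) = 0
I(h) = -8 + h²
(I(N(-3/(-2), -2)/(-4) + 0/(-1)) - 8)² = ((-8 + (0/(-4) + 0/(-1))²) - 8)² = ((-8 + (0*(-¼) + 0*(-1))²) - 8)² = ((-8 + (0 + 0)²) - 8)² = ((-8 + 0²) - 8)² = ((-8 + 0) - 8)² = (-8 - 8)² = (-16)² = 256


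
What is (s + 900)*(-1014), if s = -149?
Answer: -761514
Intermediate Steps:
(s + 900)*(-1014) = (-149 + 900)*(-1014) = 751*(-1014) = -761514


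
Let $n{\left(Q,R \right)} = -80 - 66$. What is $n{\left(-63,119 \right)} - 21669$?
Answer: $-21815$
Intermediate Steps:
$n{\left(Q,R \right)} = -146$
$n{\left(-63,119 \right)} - 21669 = -146 - 21669 = -21815$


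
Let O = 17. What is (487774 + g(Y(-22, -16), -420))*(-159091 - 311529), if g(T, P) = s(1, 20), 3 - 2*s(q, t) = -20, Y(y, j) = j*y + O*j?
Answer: -229561612010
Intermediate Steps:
Y(y, j) = 17*j + j*y (Y(y, j) = j*y + 17*j = 17*j + j*y)
s(q, t) = 23/2 (s(q, t) = 3/2 - 1/2*(-20) = 3/2 + 10 = 23/2)
g(T, P) = 23/2
(487774 + g(Y(-22, -16), -420))*(-159091 - 311529) = (487774 + 23/2)*(-159091 - 311529) = (975571/2)*(-470620) = -229561612010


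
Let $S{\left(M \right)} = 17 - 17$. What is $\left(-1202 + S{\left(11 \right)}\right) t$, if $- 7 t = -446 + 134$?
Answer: $- \frac{375024}{7} \approx -53575.0$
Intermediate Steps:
$S{\left(M \right)} = 0$ ($S{\left(M \right)} = 17 - 17 = 0$)
$t = \frac{312}{7}$ ($t = - \frac{-446 + 134}{7} = \left(- \frac{1}{7}\right) \left(-312\right) = \frac{312}{7} \approx 44.571$)
$\left(-1202 + S{\left(11 \right)}\right) t = \left(-1202 + 0\right) \frac{312}{7} = \left(-1202\right) \frac{312}{7} = - \frac{375024}{7}$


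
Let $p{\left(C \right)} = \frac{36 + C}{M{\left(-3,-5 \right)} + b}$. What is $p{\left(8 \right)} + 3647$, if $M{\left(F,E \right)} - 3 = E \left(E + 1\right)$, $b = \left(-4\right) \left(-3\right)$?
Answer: $\frac{127689}{35} \approx 3648.3$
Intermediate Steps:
$b = 12$
$M{\left(F,E \right)} = 3 + E \left(1 + E\right)$ ($M{\left(F,E \right)} = 3 + E \left(E + 1\right) = 3 + E \left(1 + E\right)$)
$p{\left(C \right)} = \frac{36}{35} + \frac{C}{35}$ ($p{\left(C \right)} = \frac{36 + C}{\left(3 - 5 + \left(-5\right)^{2}\right) + 12} = \frac{36 + C}{\left(3 - 5 + 25\right) + 12} = \frac{36 + C}{23 + 12} = \frac{36 + C}{35} = \left(36 + C\right) \frac{1}{35} = \frac{36}{35} + \frac{C}{35}$)
$p{\left(8 \right)} + 3647 = \left(\frac{36}{35} + \frac{1}{35} \cdot 8\right) + 3647 = \left(\frac{36}{35} + \frac{8}{35}\right) + 3647 = \frac{44}{35} + 3647 = \frac{127689}{35}$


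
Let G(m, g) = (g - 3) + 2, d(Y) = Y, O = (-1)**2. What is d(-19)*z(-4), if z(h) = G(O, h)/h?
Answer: -95/4 ≈ -23.750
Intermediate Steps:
O = 1
G(m, g) = -1 + g (G(m, g) = (-3 + g) + 2 = -1 + g)
z(h) = (-1 + h)/h
d(-19)*z(-4) = -19*(-1 - 4)/(-4) = -(-19)*(-5)/4 = -19*5/4 = -95/4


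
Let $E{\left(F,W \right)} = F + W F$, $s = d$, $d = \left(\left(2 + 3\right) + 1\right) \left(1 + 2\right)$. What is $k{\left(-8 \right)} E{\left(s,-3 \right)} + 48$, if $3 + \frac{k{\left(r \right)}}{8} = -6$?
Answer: $2640$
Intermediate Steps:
$k{\left(r \right)} = -72$ ($k{\left(r \right)} = -24 + 8 \left(-6\right) = -24 - 48 = -72$)
$d = 18$ ($d = \left(5 + 1\right) 3 = 6 \cdot 3 = 18$)
$s = 18$
$E{\left(F,W \right)} = F + F W$
$k{\left(-8 \right)} E{\left(s,-3 \right)} + 48 = - 72 \cdot 18 \left(1 - 3\right) + 48 = - 72 \cdot 18 \left(-2\right) + 48 = \left(-72\right) \left(-36\right) + 48 = 2592 + 48 = 2640$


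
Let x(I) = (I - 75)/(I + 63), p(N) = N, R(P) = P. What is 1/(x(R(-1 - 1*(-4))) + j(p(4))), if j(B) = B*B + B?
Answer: 11/208 ≈ 0.052885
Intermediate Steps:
j(B) = B + B² (j(B) = B² + B = B + B²)
x(I) = (-75 + I)/(63 + I)
1/(x(R(-1 - 1*(-4))) + j(p(4))) = 1/((-75 + (-1 - 1*(-4)))/(63 + (-1 - 1*(-4))) + 4*(1 + 4)) = 1/((-75 + (-1 + 4))/(63 + (-1 + 4)) + 4*5) = 1/((-75 + 3)/(63 + 3) + 20) = 1/(-72/66 + 20) = 1/((1/66)*(-72) + 20) = 1/(-12/11 + 20) = 1/(208/11) = 11/208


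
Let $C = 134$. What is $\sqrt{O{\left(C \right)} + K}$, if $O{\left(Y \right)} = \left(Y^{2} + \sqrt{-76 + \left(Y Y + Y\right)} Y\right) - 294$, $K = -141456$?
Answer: $\sqrt{-123794 + 134 \sqrt{18014}} \approx 325.28 i$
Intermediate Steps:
$O{\left(Y \right)} = -294 + Y^{2} + Y \sqrt{-76 + Y + Y^{2}}$ ($O{\left(Y \right)} = \left(Y^{2} + \sqrt{-76 + \left(Y^{2} + Y\right)} Y\right) - 294 = \left(Y^{2} + \sqrt{-76 + \left(Y + Y^{2}\right)} Y\right) - 294 = \left(Y^{2} + \sqrt{-76 + Y + Y^{2}} Y\right) - 294 = \left(Y^{2} + Y \sqrt{-76 + Y + Y^{2}}\right) - 294 = -294 + Y^{2} + Y \sqrt{-76 + Y + Y^{2}}$)
$\sqrt{O{\left(C \right)} + K} = \sqrt{\left(-294 + 134^{2} + 134 \sqrt{-76 + 134 + 134^{2}}\right) - 141456} = \sqrt{\left(-294 + 17956 + 134 \sqrt{-76 + 134 + 17956}\right) - 141456} = \sqrt{\left(-294 + 17956 + 134 \sqrt{18014}\right) - 141456} = \sqrt{\left(17662 + 134 \sqrt{18014}\right) - 141456} = \sqrt{-123794 + 134 \sqrt{18014}}$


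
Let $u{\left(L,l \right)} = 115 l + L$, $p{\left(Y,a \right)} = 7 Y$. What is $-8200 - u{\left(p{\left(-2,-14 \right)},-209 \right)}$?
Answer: $15849$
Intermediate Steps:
$u{\left(L,l \right)} = L + 115 l$
$-8200 - u{\left(p{\left(-2,-14 \right)},-209 \right)} = -8200 - \left(7 \left(-2\right) + 115 \left(-209\right)\right) = -8200 - \left(-14 - 24035\right) = -8200 - -24049 = -8200 + 24049 = 15849$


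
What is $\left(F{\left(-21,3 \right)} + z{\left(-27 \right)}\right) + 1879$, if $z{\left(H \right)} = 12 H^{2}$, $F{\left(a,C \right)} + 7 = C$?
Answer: $10623$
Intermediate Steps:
$F{\left(a,C \right)} = -7 + C$
$\left(F{\left(-21,3 \right)} + z{\left(-27 \right)}\right) + 1879 = \left(\left(-7 + 3\right) + 12 \left(-27\right)^{2}\right) + 1879 = \left(-4 + 12 \cdot 729\right) + 1879 = \left(-4 + 8748\right) + 1879 = 8744 + 1879 = 10623$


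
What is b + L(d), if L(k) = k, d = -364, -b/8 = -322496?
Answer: 2579604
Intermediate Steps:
b = 2579968 (b = -8*(-322496) = 2579968)
b + L(d) = 2579968 - 364 = 2579604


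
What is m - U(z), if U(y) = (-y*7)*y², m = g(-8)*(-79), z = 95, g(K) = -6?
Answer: 6002099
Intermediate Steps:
m = 474 (m = -6*(-79) = 474)
U(y) = -7*y³ (U(y) = (-7*y)*y² = -7*y³)
m - U(z) = 474 - (-7)*95³ = 474 - (-7)*857375 = 474 - 1*(-6001625) = 474 + 6001625 = 6002099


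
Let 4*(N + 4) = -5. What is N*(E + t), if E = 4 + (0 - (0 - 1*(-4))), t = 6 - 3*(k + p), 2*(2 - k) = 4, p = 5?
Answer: 189/4 ≈ 47.250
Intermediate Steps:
N = -21/4 (N = -4 + (1/4)*(-5) = -4 - 5/4 = -21/4 ≈ -5.2500)
k = 0 (k = 2 - 1/2*4 = 2 - 2 = 0)
t = -9 (t = 6 - 3*(0 + 5) = 6 - 3*5 = 6 - 15 = -9)
E = 0 (E = 4 + (0 - (0 + 4)) = 4 + (0 - 1*4) = 4 + (0 - 4) = 4 - 4 = 0)
N*(E + t) = -21*(0 - 9)/4 = -21/4*(-9) = 189/4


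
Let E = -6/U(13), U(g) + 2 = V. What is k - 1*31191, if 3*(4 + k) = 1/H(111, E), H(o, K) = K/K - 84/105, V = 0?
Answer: -93580/3 ≈ -31193.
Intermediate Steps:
U(g) = -2 (U(g) = -2 + 0 = -2)
E = 3 (E = -6/(-2) = -6*(-½) = 3)
H(o, K) = ⅕ (H(o, K) = 1 - 84*1/105 = 1 - ⅘ = ⅕)
k = -7/3 (k = -4 + 1/(3*(⅕)) = -4 + (⅓)*5 = -4 + 5/3 = -7/3 ≈ -2.3333)
k - 1*31191 = -7/3 - 1*31191 = -7/3 - 31191 = -93580/3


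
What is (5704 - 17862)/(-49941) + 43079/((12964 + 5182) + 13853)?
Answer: 2540452181/1598062059 ≈ 1.5897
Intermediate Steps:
(5704 - 17862)/(-49941) + 43079/((12964 + 5182) + 13853) = -12158*(-1/49941) + 43079/(18146 + 13853) = 12158/49941 + 43079/31999 = 2540452181/1598062059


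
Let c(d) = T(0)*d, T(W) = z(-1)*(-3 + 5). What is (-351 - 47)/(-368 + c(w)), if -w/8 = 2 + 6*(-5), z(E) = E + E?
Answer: 199/632 ≈ 0.31487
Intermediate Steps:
z(E) = 2*E
T(W) = -4 (T(W) = (2*(-1))*(-3 + 5) = -2*2 = -4)
w = 224 (w = -8*(2 + 6*(-5)) = -8*(2 - 30) = -8*(-28) = 224)
c(d) = -4*d
(-351 - 47)/(-368 + c(w)) = (-351 - 47)/(-368 - 4*224) = -398/(-368 - 896) = -398/(-1264) = -398*(-1/1264) = 199/632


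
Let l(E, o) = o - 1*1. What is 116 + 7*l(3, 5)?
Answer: 144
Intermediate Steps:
l(E, o) = -1 + o (l(E, o) = o - 1 = -1 + o)
116 + 7*l(3, 5) = 116 + 7*(-1 + 5) = 116 + 7*4 = 116 + 28 = 144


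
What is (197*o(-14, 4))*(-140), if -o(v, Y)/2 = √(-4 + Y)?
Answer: 0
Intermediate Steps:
o(v, Y) = -2*√(-4 + Y)
(197*o(-14, 4))*(-140) = (197*(-2*√(-4 + 4)))*(-140) = (197*(-2*√0))*(-140) = (197*(-2*0))*(-140) = (197*0)*(-140) = 0*(-140) = 0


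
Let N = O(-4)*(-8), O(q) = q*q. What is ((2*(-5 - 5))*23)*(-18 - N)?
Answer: -50600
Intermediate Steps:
O(q) = q**2
N = -128 (N = (-4)**2*(-8) = 16*(-8) = -128)
((2*(-5 - 5))*23)*(-18 - N) = ((2*(-5 - 5))*23)*(-18 - 1*(-128)) = ((2*(-10))*23)*(-18 + 128) = -20*23*110 = -460*110 = -50600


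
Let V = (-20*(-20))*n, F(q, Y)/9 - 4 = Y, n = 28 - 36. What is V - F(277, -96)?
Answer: -2372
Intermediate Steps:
n = -8
F(q, Y) = 36 + 9*Y
V = -3200 (V = -20*(-20)*(-8) = 400*(-8) = -3200)
V - F(277, -96) = -3200 - (36 + 9*(-96)) = -3200 - (36 - 864) = -3200 - 1*(-828) = -3200 + 828 = -2372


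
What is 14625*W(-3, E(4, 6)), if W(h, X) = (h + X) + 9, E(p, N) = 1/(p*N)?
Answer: 706875/8 ≈ 88359.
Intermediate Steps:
E(p, N) = 1/(N*p)
W(h, X) = 9 + X + h (W(h, X) = (X + h) + 9 = 9 + X + h)
14625*W(-3, E(4, 6)) = 14625*(9 + 1/(6*4) - 3) = 14625*(9 + (⅙)*(¼) - 3) = 14625*(9 + 1/24 - 3) = 14625*(145/24) = 706875/8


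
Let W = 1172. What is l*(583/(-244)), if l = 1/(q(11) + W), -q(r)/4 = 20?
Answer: -583/266448 ≈ -0.0021880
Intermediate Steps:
q(r) = -80 (q(r) = -4*20 = -80)
l = 1/1092 (l = 1/(-80 + 1172) = 1/1092 ≈ 0.00091575)
l*(583/(-244)) = (583/(-244))/1092 = (583*(-1/244))/1092 = (1/1092)*(-583/244) = -583/266448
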